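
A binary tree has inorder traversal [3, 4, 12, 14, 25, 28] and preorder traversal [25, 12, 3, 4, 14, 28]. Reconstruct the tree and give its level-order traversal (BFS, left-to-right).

Inorder:  [3, 4, 12, 14, 25, 28]
Preorder: [25, 12, 3, 4, 14, 28]
Algorithm: preorder visits root first, so consume preorder in order;
for each root, split the current inorder slice at that value into
left-subtree inorder and right-subtree inorder, then recurse.
Recursive splits:
  root=25; inorder splits into left=[3, 4, 12, 14], right=[28]
  root=12; inorder splits into left=[3, 4], right=[14]
  root=3; inorder splits into left=[], right=[4]
  root=4; inorder splits into left=[], right=[]
  root=14; inorder splits into left=[], right=[]
  root=28; inorder splits into left=[], right=[]
Reconstructed level-order: [25, 12, 28, 3, 14, 4]


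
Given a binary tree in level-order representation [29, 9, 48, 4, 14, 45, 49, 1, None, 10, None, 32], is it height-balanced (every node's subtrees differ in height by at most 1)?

Tree (level-order array): [29, 9, 48, 4, 14, 45, 49, 1, None, 10, None, 32]
Definition: a tree is height-balanced if, at every node, |h(left) - h(right)| <= 1 (empty subtree has height -1).
Bottom-up per-node check:
  node 1: h_left=-1, h_right=-1, diff=0 [OK], height=0
  node 4: h_left=0, h_right=-1, diff=1 [OK], height=1
  node 10: h_left=-1, h_right=-1, diff=0 [OK], height=0
  node 14: h_left=0, h_right=-1, diff=1 [OK], height=1
  node 9: h_left=1, h_right=1, diff=0 [OK], height=2
  node 32: h_left=-1, h_right=-1, diff=0 [OK], height=0
  node 45: h_left=0, h_right=-1, diff=1 [OK], height=1
  node 49: h_left=-1, h_right=-1, diff=0 [OK], height=0
  node 48: h_left=1, h_right=0, diff=1 [OK], height=2
  node 29: h_left=2, h_right=2, diff=0 [OK], height=3
All nodes satisfy the balance condition.
Result: Balanced


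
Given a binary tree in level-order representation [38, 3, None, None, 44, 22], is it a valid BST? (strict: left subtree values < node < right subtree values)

Level-order array: [38, 3, None, None, 44, 22]
Validate using subtree bounds (lo, hi): at each node, require lo < value < hi,
then recurse left with hi=value and right with lo=value.
Preorder trace (stopping at first violation):
  at node 38 with bounds (-inf, +inf): OK
  at node 3 with bounds (-inf, 38): OK
  at node 44 with bounds (3, 38): VIOLATION
Node 44 violates its bound: not (3 < 44 < 38).
Result: Not a valid BST


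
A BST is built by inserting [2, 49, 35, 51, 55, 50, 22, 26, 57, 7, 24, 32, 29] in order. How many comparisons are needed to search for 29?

Search path for 29: 2 -> 49 -> 35 -> 22 -> 26 -> 32 -> 29
Found: True
Comparisons: 7


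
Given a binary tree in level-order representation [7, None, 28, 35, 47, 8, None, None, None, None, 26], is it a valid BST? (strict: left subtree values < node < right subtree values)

Level-order array: [7, None, 28, 35, 47, 8, None, None, None, None, 26]
Validate using subtree bounds (lo, hi): at each node, require lo < value < hi,
then recurse left with hi=value and right with lo=value.
Preorder trace (stopping at first violation):
  at node 7 with bounds (-inf, +inf): OK
  at node 28 with bounds (7, +inf): OK
  at node 35 with bounds (7, 28): VIOLATION
Node 35 violates its bound: not (7 < 35 < 28).
Result: Not a valid BST


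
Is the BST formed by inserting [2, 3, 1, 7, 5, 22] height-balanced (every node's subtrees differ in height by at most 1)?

Tree (level-order array): [2, 1, 3, None, None, None, 7, 5, 22]
Definition: a tree is height-balanced if, at every node, |h(left) - h(right)| <= 1 (empty subtree has height -1).
Bottom-up per-node check:
  node 1: h_left=-1, h_right=-1, diff=0 [OK], height=0
  node 5: h_left=-1, h_right=-1, diff=0 [OK], height=0
  node 22: h_left=-1, h_right=-1, diff=0 [OK], height=0
  node 7: h_left=0, h_right=0, diff=0 [OK], height=1
  node 3: h_left=-1, h_right=1, diff=2 [FAIL (|-1-1|=2 > 1)], height=2
  node 2: h_left=0, h_right=2, diff=2 [FAIL (|0-2|=2 > 1)], height=3
Node 3 violates the condition: |-1 - 1| = 2 > 1.
Result: Not balanced


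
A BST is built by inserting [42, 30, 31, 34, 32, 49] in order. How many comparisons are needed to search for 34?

Search path for 34: 42 -> 30 -> 31 -> 34
Found: True
Comparisons: 4


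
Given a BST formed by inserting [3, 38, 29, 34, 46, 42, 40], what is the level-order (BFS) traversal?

Tree insertion order: [3, 38, 29, 34, 46, 42, 40]
Tree (level-order array): [3, None, 38, 29, 46, None, 34, 42, None, None, None, 40]
BFS from the root, enqueuing left then right child of each popped node:
  queue [3] -> pop 3, enqueue [38], visited so far: [3]
  queue [38] -> pop 38, enqueue [29, 46], visited so far: [3, 38]
  queue [29, 46] -> pop 29, enqueue [34], visited so far: [3, 38, 29]
  queue [46, 34] -> pop 46, enqueue [42], visited so far: [3, 38, 29, 46]
  queue [34, 42] -> pop 34, enqueue [none], visited so far: [3, 38, 29, 46, 34]
  queue [42] -> pop 42, enqueue [40], visited so far: [3, 38, 29, 46, 34, 42]
  queue [40] -> pop 40, enqueue [none], visited so far: [3, 38, 29, 46, 34, 42, 40]
Result: [3, 38, 29, 46, 34, 42, 40]


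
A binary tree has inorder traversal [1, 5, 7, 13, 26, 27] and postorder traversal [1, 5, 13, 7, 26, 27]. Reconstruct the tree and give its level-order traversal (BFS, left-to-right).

Inorder:   [1, 5, 7, 13, 26, 27]
Postorder: [1, 5, 13, 7, 26, 27]
Algorithm: postorder visits root last, so walk postorder right-to-left;
each value is the root of the current inorder slice — split it at that
value, recurse on the right subtree first, then the left.
Recursive splits:
  root=27; inorder splits into left=[1, 5, 7, 13, 26], right=[]
  root=26; inorder splits into left=[1, 5, 7, 13], right=[]
  root=7; inorder splits into left=[1, 5], right=[13]
  root=13; inorder splits into left=[], right=[]
  root=5; inorder splits into left=[1], right=[]
  root=1; inorder splits into left=[], right=[]
Reconstructed level-order: [27, 26, 7, 5, 13, 1]


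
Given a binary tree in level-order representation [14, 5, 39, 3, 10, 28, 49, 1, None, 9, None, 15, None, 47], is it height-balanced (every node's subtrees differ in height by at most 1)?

Tree (level-order array): [14, 5, 39, 3, 10, 28, 49, 1, None, 9, None, 15, None, 47]
Definition: a tree is height-balanced if, at every node, |h(left) - h(right)| <= 1 (empty subtree has height -1).
Bottom-up per-node check:
  node 1: h_left=-1, h_right=-1, diff=0 [OK], height=0
  node 3: h_left=0, h_right=-1, diff=1 [OK], height=1
  node 9: h_left=-1, h_right=-1, diff=0 [OK], height=0
  node 10: h_left=0, h_right=-1, diff=1 [OK], height=1
  node 5: h_left=1, h_right=1, diff=0 [OK], height=2
  node 15: h_left=-1, h_right=-1, diff=0 [OK], height=0
  node 28: h_left=0, h_right=-1, diff=1 [OK], height=1
  node 47: h_left=-1, h_right=-1, diff=0 [OK], height=0
  node 49: h_left=0, h_right=-1, diff=1 [OK], height=1
  node 39: h_left=1, h_right=1, diff=0 [OK], height=2
  node 14: h_left=2, h_right=2, diff=0 [OK], height=3
All nodes satisfy the balance condition.
Result: Balanced


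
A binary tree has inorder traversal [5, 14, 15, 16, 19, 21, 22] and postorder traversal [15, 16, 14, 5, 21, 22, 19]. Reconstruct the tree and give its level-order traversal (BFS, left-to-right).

Inorder:   [5, 14, 15, 16, 19, 21, 22]
Postorder: [15, 16, 14, 5, 21, 22, 19]
Algorithm: postorder visits root last, so walk postorder right-to-left;
each value is the root of the current inorder slice — split it at that
value, recurse on the right subtree first, then the left.
Recursive splits:
  root=19; inorder splits into left=[5, 14, 15, 16], right=[21, 22]
  root=22; inorder splits into left=[21], right=[]
  root=21; inorder splits into left=[], right=[]
  root=5; inorder splits into left=[], right=[14, 15, 16]
  root=14; inorder splits into left=[], right=[15, 16]
  root=16; inorder splits into left=[15], right=[]
  root=15; inorder splits into left=[], right=[]
Reconstructed level-order: [19, 5, 22, 14, 21, 16, 15]


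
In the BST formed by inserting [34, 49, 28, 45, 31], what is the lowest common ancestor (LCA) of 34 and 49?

Tree insertion order: [34, 49, 28, 45, 31]
Tree (level-order array): [34, 28, 49, None, 31, 45]
In a BST, the LCA of p=34, q=49 is the first node v on the
root-to-leaf path with p <= v <= q (go left if both < v, right if both > v).
Walk from root:
  at 34: 34 <= 34 <= 49, this is the LCA
LCA = 34


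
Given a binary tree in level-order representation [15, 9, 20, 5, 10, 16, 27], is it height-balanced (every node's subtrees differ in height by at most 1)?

Tree (level-order array): [15, 9, 20, 5, 10, 16, 27]
Definition: a tree is height-balanced if, at every node, |h(left) - h(right)| <= 1 (empty subtree has height -1).
Bottom-up per-node check:
  node 5: h_left=-1, h_right=-1, diff=0 [OK], height=0
  node 10: h_left=-1, h_right=-1, diff=0 [OK], height=0
  node 9: h_left=0, h_right=0, diff=0 [OK], height=1
  node 16: h_left=-1, h_right=-1, diff=0 [OK], height=0
  node 27: h_left=-1, h_right=-1, diff=0 [OK], height=0
  node 20: h_left=0, h_right=0, diff=0 [OK], height=1
  node 15: h_left=1, h_right=1, diff=0 [OK], height=2
All nodes satisfy the balance condition.
Result: Balanced


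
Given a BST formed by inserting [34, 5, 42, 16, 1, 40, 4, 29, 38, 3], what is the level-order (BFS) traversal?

Tree insertion order: [34, 5, 42, 16, 1, 40, 4, 29, 38, 3]
Tree (level-order array): [34, 5, 42, 1, 16, 40, None, None, 4, None, 29, 38, None, 3]
BFS from the root, enqueuing left then right child of each popped node:
  queue [34] -> pop 34, enqueue [5, 42], visited so far: [34]
  queue [5, 42] -> pop 5, enqueue [1, 16], visited so far: [34, 5]
  queue [42, 1, 16] -> pop 42, enqueue [40], visited so far: [34, 5, 42]
  queue [1, 16, 40] -> pop 1, enqueue [4], visited so far: [34, 5, 42, 1]
  queue [16, 40, 4] -> pop 16, enqueue [29], visited so far: [34, 5, 42, 1, 16]
  queue [40, 4, 29] -> pop 40, enqueue [38], visited so far: [34, 5, 42, 1, 16, 40]
  queue [4, 29, 38] -> pop 4, enqueue [3], visited so far: [34, 5, 42, 1, 16, 40, 4]
  queue [29, 38, 3] -> pop 29, enqueue [none], visited so far: [34, 5, 42, 1, 16, 40, 4, 29]
  queue [38, 3] -> pop 38, enqueue [none], visited so far: [34, 5, 42, 1, 16, 40, 4, 29, 38]
  queue [3] -> pop 3, enqueue [none], visited so far: [34, 5, 42, 1, 16, 40, 4, 29, 38, 3]
Result: [34, 5, 42, 1, 16, 40, 4, 29, 38, 3]


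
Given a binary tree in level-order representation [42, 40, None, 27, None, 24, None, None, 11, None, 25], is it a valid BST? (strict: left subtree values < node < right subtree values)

Level-order array: [42, 40, None, 27, None, 24, None, None, 11, None, 25]
Validate using subtree bounds (lo, hi): at each node, require lo < value < hi,
then recurse left with hi=value and right with lo=value.
Preorder trace (stopping at first violation):
  at node 42 with bounds (-inf, +inf): OK
  at node 40 with bounds (-inf, 42): OK
  at node 27 with bounds (-inf, 40): OK
  at node 24 with bounds (-inf, 27): OK
  at node 11 with bounds (24, 27): VIOLATION
Node 11 violates its bound: not (24 < 11 < 27).
Result: Not a valid BST


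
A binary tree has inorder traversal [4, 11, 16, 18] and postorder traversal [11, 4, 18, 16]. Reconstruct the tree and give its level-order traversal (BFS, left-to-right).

Inorder:   [4, 11, 16, 18]
Postorder: [11, 4, 18, 16]
Algorithm: postorder visits root last, so walk postorder right-to-left;
each value is the root of the current inorder slice — split it at that
value, recurse on the right subtree first, then the left.
Recursive splits:
  root=16; inorder splits into left=[4, 11], right=[18]
  root=18; inorder splits into left=[], right=[]
  root=4; inorder splits into left=[], right=[11]
  root=11; inorder splits into left=[], right=[]
Reconstructed level-order: [16, 4, 18, 11]


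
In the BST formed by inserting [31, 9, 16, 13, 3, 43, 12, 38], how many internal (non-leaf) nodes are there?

Tree built from: [31, 9, 16, 13, 3, 43, 12, 38]
Tree (level-order array): [31, 9, 43, 3, 16, 38, None, None, None, 13, None, None, None, 12]
Rule: An internal node has at least one child.
Per-node child counts:
  node 31: 2 child(ren)
  node 9: 2 child(ren)
  node 3: 0 child(ren)
  node 16: 1 child(ren)
  node 13: 1 child(ren)
  node 12: 0 child(ren)
  node 43: 1 child(ren)
  node 38: 0 child(ren)
Matching nodes: [31, 9, 16, 13, 43]
Count of internal (non-leaf) nodes: 5


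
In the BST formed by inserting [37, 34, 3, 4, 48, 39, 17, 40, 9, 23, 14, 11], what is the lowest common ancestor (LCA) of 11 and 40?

Tree insertion order: [37, 34, 3, 4, 48, 39, 17, 40, 9, 23, 14, 11]
Tree (level-order array): [37, 34, 48, 3, None, 39, None, None, 4, None, 40, None, 17, None, None, 9, 23, None, 14, None, None, 11]
In a BST, the LCA of p=11, q=40 is the first node v on the
root-to-leaf path with p <= v <= q (go left if both < v, right if both > v).
Walk from root:
  at 37: 11 <= 37 <= 40, this is the LCA
LCA = 37


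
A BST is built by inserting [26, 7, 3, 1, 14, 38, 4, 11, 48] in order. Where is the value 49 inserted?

Starting tree (level order): [26, 7, 38, 3, 14, None, 48, 1, 4, 11]
Insertion path: 26 -> 38 -> 48
Result: insert 49 as right child of 48
Final tree (level order): [26, 7, 38, 3, 14, None, 48, 1, 4, 11, None, None, 49]


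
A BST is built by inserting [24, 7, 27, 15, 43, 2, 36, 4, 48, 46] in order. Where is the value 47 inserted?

Starting tree (level order): [24, 7, 27, 2, 15, None, 43, None, 4, None, None, 36, 48, None, None, None, None, 46]
Insertion path: 24 -> 27 -> 43 -> 48 -> 46
Result: insert 47 as right child of 46
Final tree (level order): [24, 7, 27, 2, 15, None, 43, None, 4, None, None, 36, 48, None, None, None, None, 46, None, None, 47]


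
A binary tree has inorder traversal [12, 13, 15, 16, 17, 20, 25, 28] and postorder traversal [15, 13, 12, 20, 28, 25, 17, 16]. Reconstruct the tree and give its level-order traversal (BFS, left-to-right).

Inorder:   [12, 13, 15, 16, 17, 20, 25, 28]
Postorder: [15, 13, 12, 20, 28, 25, 17, 16]
Algorithm: postorder visits root last, so walk postorder right-to-left;
each value is the root of the current inorder slice — split it at that
value, recurse on the right subtree first, then the left.
Recursive splits:
  root=16; inorder splits into left=[12, 13, 15], right=[17, 20, 25, 28]
  root=17; inorder splits into left=[], right=[20, 25, 28]
  root=25; inorder splits into left=[20], right=[28]
  root=28; inorder splits into left=[], right=[]
  root=20; inorder splits into left=[], right=[]
  root=12; inorder splits into left=[], right=[13, 15]
  root=13; inorder splits into left=[], right=[15]
  root=15; inorder splits into left=[], right=[]
Reconstructed level-order: [16, 12, 17, 13, 25, 15, 20, 28]


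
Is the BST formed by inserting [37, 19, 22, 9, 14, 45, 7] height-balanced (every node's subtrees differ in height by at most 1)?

Tree (level-order array): [37, 19, 45, 9, 22, None, None, 7, 14]
Definition: a tree is height-balanced if, at every node, |h(left) - h(right)| <= 1 (empty subtree has height -1).
Bottom-up per-node check:
  node 7: h_left=-1, h_right=-1, diff=0 [OK], height=0
  node 14: h_left=-1, h_right=-1, diff=0 [OK], height=0
  node 9: h_left=0, h_right=0, diff=0 [OK], height=1
  node 22: h_left=-1, h_right=-1, diff=0 [OK], height=0
  node 19: h_left=1, h_right=0, diff=1 [OK], height=2
  node 45: h_left=-1, h_right=-1, diff=0 [OK], height=0
  node 37: h_left=2, h_right=0, diff=2 [FAIL (|2-0|=2 > 1)], height=3
Node 37 violates the condition: |2 - 0| = 2 > 1.
Result: Not balanced


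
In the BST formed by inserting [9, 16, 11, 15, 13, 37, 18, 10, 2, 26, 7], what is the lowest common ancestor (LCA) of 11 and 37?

Tree insertion order: [9, 16, 11, 15, 13, 37, 18, 10, 2, 26, 7]
Tree (level-order array): [9, 2, 16, None, 7, 11, 37, None, None, 10, 15, 18, None, None, None, 13, None, None, 26]
In a BST, the LCA of p=11, q=37 is the first node v on the
root-to-leaf path with p <= v <= q (go left if both < v, right if both > v).
Walk from root:
  at 9: both 11 and 37 > 9, go right
  at 16: 11 <= 16 <= 37, this is the LCA
LCA = 16


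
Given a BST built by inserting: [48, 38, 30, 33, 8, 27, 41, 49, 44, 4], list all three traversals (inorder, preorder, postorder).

Tree insertion order: [48, 38, 30, 33, 8, 27, 41, 49, 44, 4]
Tree (level-order array): [48, 38, 49, 30, 41, None, None, 8, 33, None, 44, 4, 27]
Inorder (L, root, R): [4, 8, 27, 30, 33, 38, 41, 44, 48, 49]
Preorder (root, L, R): [48, 38, 30, 8, 4, 27, 33, 41, 44, 49]
Postorder (L, R, root): [4, 27, 8, 33, 30, 44, 41, 38, 49, 48]


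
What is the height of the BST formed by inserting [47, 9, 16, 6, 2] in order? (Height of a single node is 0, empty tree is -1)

Insertion order: [47, 9, 16, 6, 2]
Tree (level-order array): [47, 9, None, 6, 16, 2]
Compute height bottom-up (empty subtree = -1):
  height(2) = 1 + max(-1, -1) = 0
  height(6) = 1 + max(0, -1) = 1
  height(16) = 1 + max(-1, -1) = 0
  height(9) = 1 + max(1, 0) = 2
  height(47) = 1 + max(2, -1) = 3
Height = 3


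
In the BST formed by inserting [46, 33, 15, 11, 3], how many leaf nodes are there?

Tree built from: [46, 33, 15, 11, 3]
Tree (level-order array): [46, 33, None, 15, None, 11, None, 3]
Rule: A leaf has 0 children.
Per-node child counts:
  node 46: 1 child(ren)
  node 33: 1 child(ren)
  node 15: 1 child(ren)
  node 11: 1 child(ren)
  node 3: 0 child(ren)
Matching nodes: [3]
Count of leaf nodes: 1


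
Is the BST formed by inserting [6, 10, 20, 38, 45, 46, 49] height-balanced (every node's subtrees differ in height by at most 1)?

Tree (level-order array): [6, None, 10, None, 20, None, 38, None, 45, None, 46, None, 49]
Definition: a tree is height-balanced if, at every node, |h(left) - h(right)| <= 1 (empty subtree has height -1).
Bottom-up per-node check:
  node 49: h_left=-1, h_right=-1, diff=0 [OK], height=0
  node 46: h_left=-1, h_right=0, diff=1 [OK], height=1
  node 45: h_left=-1, h_right=1, diff=2 [FAIL (|-1-1|=2 > 1)], height=2
  node 38: h_left=-1, h_right=2, diff=3 [FAIL (|-1-2|=3 > 1)], height=3
  node 20: h_left=-1, h_right=3, diff=4 [FAIL (|-1-3|=4 > 1)], height=4
  node 10: h_left=-1, h_right=4, diff=5 [FAIL (|-1-4|=5 > 1)], height=5
  node 6: h_left=-1, h_right=5, diff=6 [FAIL (|-1-5|=6 > 1)], height=6
Node 45 violates the condition: |-1 - 1| = 2 > 1.
Result: Not balanced


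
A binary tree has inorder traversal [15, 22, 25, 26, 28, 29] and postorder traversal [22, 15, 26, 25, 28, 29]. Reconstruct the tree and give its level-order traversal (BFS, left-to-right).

Inorder:   [15, 22, 25, 26, 28, 29]
Postorder: [22, 15, 26, 25, 28, 29]
Algorithm: postorder visits root last, so walk postorder right-to-left;
each value is the root of the current inorder slice — split it at that
value, recurse on the right subtree first, then the left.
Recursive splits:
  root=29; inorder splits into left=[15, 22, 25, 26, 28], right=[]
  root=28; inorder splits into left=[15, 22, 25, 26], right=[]
  root=25; inorder splits into left=[15, 22], right=[26]
  root=26; inorder splits into left=[], right=[]
  root=15; inorder splits into left=[], right=[22]
  root=22; inorder splits into left=[], right=[]
Reconstructed level-order: [29, 28, 25, 15, 26, 22]


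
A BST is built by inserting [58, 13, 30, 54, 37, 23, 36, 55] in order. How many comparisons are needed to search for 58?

Search path for 58: 58
Found: True
Comparisons: 1


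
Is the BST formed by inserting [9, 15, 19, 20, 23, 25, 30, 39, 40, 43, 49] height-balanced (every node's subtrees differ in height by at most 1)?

Tree (level-order array): [9, None, 15, None, 19, None, 20, None, 23, None, 25, None, 30, None, 39, None, 40, None, 43, None, 49]
Definition: a tree is height-balanced if, at every node, |h(left) - h(right)| <= 1 (empty subtree has height -1).
Bottom-up per-node check:
  node 49: h_left=-1, h_right=-1, diff=0 [OK], height=0
  node 43: h_left=-1, h_right=0, diff=1 [OK], height=1
  node 40: h_left=-1, h_right=1, diff=2 [FAIL (|-1-1|=2 > 1)], height=2
  node 39: h_left=-1, h_right=2, diff=3 [FAIL (|-1-2|=3 > 1)], height=3
  node 30: h_left=-1, h_right=3, diff=4 [FAIL (|-1-3|=4 > 1)], height=4
  node 25: h_left=-1, h_right=4, diff=5 [FAIL (|-1-4|=5 > 1)], height=5
  node 23: h_left=-1, h_right=5, diff=6 [FAIL (|-1-5|=6 > 1)], height=6
  node 20: h_left=-1, h_right=6, diff=7 [FAIL (|-1-6|=7 > 1)], height=7
  node 19: h_left=-1, h_right=7, diff=8 [FAIL (|-1-7|=8 > 1)], height=8
  node 15: h_left=-1, h_right=8, diff=9 [FAIL (|-1-8|=9 > 1)], height=9
  node 9: h_left=-1, h_right=9, diff=10 [FAIL (|-1-9|=10 > 1)], height=10
Node 40 violates the condition: |-1 - 1| = 2 > 1.
Result: Not balanced


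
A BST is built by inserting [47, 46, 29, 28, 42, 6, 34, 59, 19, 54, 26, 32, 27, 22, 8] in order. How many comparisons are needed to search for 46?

Search path for 46: 47 -> 46
Found: True
Comparisons: 2


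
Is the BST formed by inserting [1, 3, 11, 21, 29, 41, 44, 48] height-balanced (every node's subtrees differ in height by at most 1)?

Tree (level-order array): [1, None, 3, None, 11, None, 21, None, 29, None, 41, None, 44, None, 48]
Definition: a tree is height-balanced if, at every node, |h(left) - h(right)| <= 1 (empty subtree has height -1).
Bottom-up per-node check:
  node 48: h_left=-1, h_right=-1, diff=0 [OK], height=0
  node 44: h_left=-1, h_right=0, diff=1 [OK], height=1
  node 41: h_left=-1, h_right=1, diff=2 [FAIL (|-1-1|=2 > 1)], height=2
  node 29: h_left=-1, h_right=2, diff=3 [FAIL (|-1-2|=3 > 1)], height=3
  node 21: h_left=-1, h_right=3, diff=4 [FAIL (|-1-3|=4 > 1)], height=4
  node 11: h_left=-1, h_right=4, diff=5 [FAIL (|-1-4|=5 > 1)], height=5
  node 3: h_left=-1, h_right=5, diff=6 [FAIL (|-1-5|=6 > 1)], height=6
  node 1: h_left=-1, h_right=6, diff=7 [FAIL (|-1-6|=7 > 1)], height=7
Node 41 violates the condition: |-1 - 1| = 2 > 1.
Result: Not balanced


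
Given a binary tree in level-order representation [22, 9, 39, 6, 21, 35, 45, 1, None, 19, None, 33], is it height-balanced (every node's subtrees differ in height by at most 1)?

Tree (level-order array): [22, 9, 39, 6, 21, 35, 45, 1, None, 19, None, 33]
Definition: a tree is height-balanced if, at every node, |h(left) - h(right)| <= 1 (empty subtree has height -1).
Bottom-up per-node check:
  node 1: h_left=-1, h_right=-1, diff=0 [OK], height=0
  node 6: h_left=0, h_right=-1, diff=1 [OK], height=1
  node 19: h_left=-1, h_right=-1, diff=0 [OK], height=0
  node 21: h_left=0, h_right=-1, diff=1 [OK], height=1
  node 9: h_left=1, h_right=1, diff=0 [OK], height=2
  node 33: h_left=-1, h_right=-1, diff=0 [OK], height=0
  node 35: h_left=0, h_right=-1, diff=1 [OK], height=1
  node 45: h_left=-1, h_right=-1, diff=0 [OK], height=0
  node 39: h_left=1, h_right=0, diff=1 [OK], height=2
  node 22: h_left=2, h_right=2, diff=0 [OK], height=3
All nodes satisfy the balance condition.
Result: Balanced


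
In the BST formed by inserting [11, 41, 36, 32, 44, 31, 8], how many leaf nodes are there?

Tree built from: [11, 41, 36, 32, 44, 31, 8]
Tree (level-order array): [11, 8, 41, None, None, 36, 44, 32, None, None, None, 31]
Rule: A leaf has 0 children.
Per-node child counts:
  node 11: 2 child(ren)
  node 8: 0 child(ren)
  node 41: 2 child(ren)
  node 36: 1 child(ren)
  node 32: 1 child(ren)
  node 31: 0 child(ren)
  node 44: 0 child(ren)
Matching nodes: [8, 31, 44]
Count of leaf nodes: 3


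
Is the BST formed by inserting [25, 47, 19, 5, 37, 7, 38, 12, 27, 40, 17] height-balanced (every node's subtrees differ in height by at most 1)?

Tree (level-order array): [25, 19, 47, 5, None, 37, None, None, 7, 27, 38, None, 12, None, None, None, 40, None, 17]
Definition: a tree is height-balanced if, at every node, |h(left) - h(right)| <= 1 (empty subtree has height -1).
Bottom-up per-node check:
  node 17: h_left=-1, h_right=-1, diff=0 [OK], height=0
  node 12: h_left=-1, h_right=0, diff=1 [OK], height=1
  node 7: h_left=-1, h_right=1, diff=2 [FAIL (|-1-1|=2 > 1)], height=2
  node 5: h_left=-1, h_right=2, diff=3 [FAIL (|-1-2|=3 > 1)], height=3
  node 19: h_left=3, h_right=-1, diff=4 [FAIL (|3--1|=4 > 1)], height=4
  node 27: h_left=-1, h_right=-1, diff=0 [OK], height=0
  node 40: h_left=-1, h_right=-1, diff=0 [OK], height=0
  node 38: h_left=-1, h_right=0, diff=1 [OK], height=1
  node 37: h_left=0, h_right=1, diff=1 [OK], height=2
  node 47: h_left=2, h_right=-1, diff=3 [FAIL (|2--1|=3 > 1)], height=3
  node 25: h_left=4, h_right=3, diff=1 [OK], height=5
Node 7 violates the condition: |-1 - 1| = 2 > 1.
Result: Not balanced


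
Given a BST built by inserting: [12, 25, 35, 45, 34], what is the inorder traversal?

Tree insertion order: [12, 25, 35, 45, 34]
Tree (level-order array): [12, None, 25, None, 35, 34, 45]
Inorder traversal: [12, 25, 34, 35, 45]


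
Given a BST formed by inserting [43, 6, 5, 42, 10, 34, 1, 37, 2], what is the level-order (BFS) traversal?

Tree insertion order: [43, 6, 5, 42, 10, 34, 1, 37, 2]
Tree (level-order array): [43, 6, None, 5, 42, 1, None, 10, None, None, 2, None, 34, None, None, None, 37]
BFS from the root, enqueuing left then right child of each popped node:
  queue [43] -> pop 43, enqueue [6], visited so far: [43]
  queue [6] -> pop 6, enqueue [5, 42], visited so far: [43, 6]
  queue [5, 42] -> pop 5, enqueue [1], visited so far: [43, 6, 5]
  queue [42, 1] -> pop 42, enqueue [10], visited so far: [43, 6, 5, 42]
  queue [1, 10] -> pop 1, enqueue [2], visited so far: [43, 6, 5, 42, 1]
  queue [10, 2] -> pop 10, enqueue [34], visited so far: [43, 6, 5, 42, 1, 10]
  queue [2, 34] -> pop 2, enqueue [none], visited so far: [43, 6, 5, 42, 1, 10, 2]
  queue [34] -> pop 34, enqueue [37], visited so far: [43, 6, 5, 42, 1, 10, 2, 34]
  queue [37] -> pop 37, enqueue [none], visited so far: [43, 6, 5, 42, 1, 10, 2, 34, 37]
Result: [43, 6, 5, 42, 1, 10, 2, 34, 37]


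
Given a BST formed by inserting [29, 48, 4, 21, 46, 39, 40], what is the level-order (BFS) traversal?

Tree insertion order: [29, 48, 4, 21, 46, 39, 40]
Tree (level-order array): [29, 4, 48, None, 21, 46, None, None, None, 39, None, None, 40]
BFS from the root, enqueuing left then right child of each popped node:
  queue [29] -> pop 29, enqueue [4, 48], visited so far: [29]
  queue [4, 48] -> pop 4, enqueue [21], visited so far: [29, 4]
  queue [48, 21] -> pop 48, enqueue [46], visited so far: [29, 4, 48]
  queue [21, 46] -> pop 21, enqueue [none], visited so far: [29, 4, 48, 21]
  queue [46] -> pop 46, enqueue [39], visited so far: [29, 4, 48, 21, 46]
  queue [39] -> pop 39, enqueue [40], visited so far: [29, 4, 48, 21, 46, 39]
  queue [40] -> pop 40, enqueue [none], visited so far: [29, 4, 48, 21, 46, 39, 40]
Result: [29, 4, 48, 21, 46, 39, 40]


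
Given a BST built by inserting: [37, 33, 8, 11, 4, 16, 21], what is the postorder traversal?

Tree insertion order: [37, 33, 8, 11, 4, 16, 21]
Tree (level-order array): [37, 33, None, 8, None, 4, 11, None, None, None, 16, None, 21]
Postorder traversal: [4, 21, 16, 11, 8, 33, 37]


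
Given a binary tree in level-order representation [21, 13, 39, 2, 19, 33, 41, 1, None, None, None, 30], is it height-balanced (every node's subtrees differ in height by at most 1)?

Tree (level-order array): [21, 13, 39, 2, 19, 33, 41, 1, None, None, None, 30]
Definition: a tree is height-balanced if, at every node, |h(left) - h(right)| <= 1 (empty subtree has height -1).
Bottom-up per-node check:
  node 1: h_left=-1, h_right=-1, diff=0 [OK], height=0
  node 2: h_left=0, h_right=-1, diff=1 [OK], height=1
  node 19: h_left=-1, h_right=-1, diff=0 [OK], height=0
  node 13: h_left=1, h_right=0, diff=1 [OK], height=2
  node 30: h_left=-1, h_right=-1, diff=0 [OK], height=0
  node 33: h_left=0, h_right=-1, diff=1 [OK], height=1
  node 41: h_left=-1, h_right=-1, diff=0 [OK], height=0
  node 39: h_left=1, h_right=0, diff=1 [OK], height=2
  node 21: h_left=2, h_right=2, diff=0 [OK], height=3
All nodes satisfy the balance condition.
Result: Balanced


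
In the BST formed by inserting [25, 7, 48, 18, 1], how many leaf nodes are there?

Tree built from: [25, 7, 48, 18, 1]
Tree (level-order array): [25, 7, 48, 1, 18]
Rule: A leaf has 0 children.
Per-node child counts:
  node 25: 2 child(ren)
  node 7: 2 child(ren)
  node 1: 0 child(ren)
  node 18: 0 child(ren)
  node 48: 0 child(ren)
Matching nodes: [1, 18, 48]
Count of leaf nodes: 3


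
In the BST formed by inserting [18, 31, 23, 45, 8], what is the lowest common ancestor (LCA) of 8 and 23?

Tree insertion order: [18, 31, 23, 45, 8]
Tree (level-order array): [18, 8, 31, None, None, 23, 45]
In a BST, the LCA of p=8, q=23 is the first node v on the
root-to-leaf path with p <= v <= q (go left if both < v, right if both > v).
Walk from root:
  at 18: 8 <= 18 <= 23, this is the LCA
LCA = 18


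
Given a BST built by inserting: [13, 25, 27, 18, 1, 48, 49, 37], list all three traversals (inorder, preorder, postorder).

Tree insertion order: [13, 25, 27, 18, 1, 48, 49, 37]
Tree (level-order array): [13, 1, 25, None, None, 18, 27, None, None, None, 48, 37, 49]
Inorder (L, root, R): [1, 13, 18, 25, 27, 37, 48, 49]
Preorder (root, L, R): [13, 1, 25, 18, 27, 48, 37, 49]
Postorder (L, R, root): [1, 18, 37, 49, 48, 27, 25, 13]


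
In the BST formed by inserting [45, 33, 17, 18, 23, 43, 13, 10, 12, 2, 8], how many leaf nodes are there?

Tree built from: [45, 33, 17, 18, 23, 43, 13, 10, 12, 2, 8]
Tree (level-order array): [45, 33, None, 17, 43, 13, 18, None, None, 10, None, None, 23, 2, 12, None, None, None, 8]
Rule: A leaf has 0 children.
Per-node child counts:
  node 45: 1 child(ren)
  node 33: 2 child(ren)
  node 17: 2 child(ren)
  node 13: 1 child(ren)
  node 10: 2 child(ren)
  node 2: 1 child(ren)
  node 8: 0 child(ren)
  node 12: 0 child(ren)
  node 18: 1 child(ren)
  node 23: 0 child(ren)
  node 43: 0 child(ren)
Matching nodes: [8, 12, 23, 43]
Count of leaf nodes: 4


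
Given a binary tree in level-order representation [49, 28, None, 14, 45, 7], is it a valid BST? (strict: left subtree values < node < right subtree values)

Level-order array: [49, 28, None, 14, 45, 7]
Validate using subtree bounds (lo, hi): at each node, require lo < value < hi,
then recurse left with hi=value and right with lo=value.
Preorder trace (stopping at first violation):
  at node 49 with bounds (-inf, +inf): OK
  at node 28 with bounds (-inf, 49): OK
  at node 14 with bounds (-inf, 28): OK
  at node 7 with bounds (-inf, 14): OK
  at node 45 with bounds (28, 49): OK
No violation found at any node.
Result: Valid BST


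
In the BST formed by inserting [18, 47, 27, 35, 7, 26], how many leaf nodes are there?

Tree built from: [18, 47, 27, 35, 7, 26]
Tree (level-order array): [18, 7, 47, None, None, 27, None, 26, 35]
Rule: A leaf has 0 children.
Per-node child counts:
  node 18: 2 child(ren)
  node 7: 0 child(ren)
  node 47: 1 child(ren)
  node 27: 2 child(ren)
  node 26: 0 child(ren)
  node 35: 0 child(ren)
Matching nodes: [7, 26, 35]
Count of leaf nodes: 3


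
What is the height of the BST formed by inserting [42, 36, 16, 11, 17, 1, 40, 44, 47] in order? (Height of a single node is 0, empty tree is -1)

Insertion order: [42, 36, 16, 11, 17, 1, 40, 44, 47]
Tree (level-order array): [42, 36, 44, 16, 40, None, 47, 11, 17, None, None, None, None, 1]
Compute height bottom-up (empty subtree = -1):
  height(1) = 1 + max(-1, -1) = 0
  height(11) = 1 + max(0, -1) = 1
  height(17) = 1 + max(-1, -1) = 0
  height(16) = 1 + max(1, 0) = 2
  height(40) = 1 + max(-1, -1) = 0
  height(36) = 1 + max(2, 0) = 3
  height(47) = 1 + max(-1, -1) = 0
  height(44) = 1 + max(-1, 0) = 1
  height(42) = 1 + max(3, 1) = 4
Height = 4


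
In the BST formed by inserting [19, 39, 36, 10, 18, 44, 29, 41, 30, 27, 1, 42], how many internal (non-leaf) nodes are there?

Tree built from: [19, 39, 36, 10, 18, 44, 29, 41, 30, 27, 1, 42]
Tree (level-order array): [19, 10, 39, 1, 18, 36, 44, None, None, None, None, 29, None, 41, None, 27, 30, None, 42]
Rule: An internal node has at least one child.
Per-node child counts:
  node 19: 2 child(ren)
  node 10: 2 child(ren)
  node 1: 0 child(ren)
  node 18: 0 child(ren)
  node 39: 2 child(ren)
  node 36: 1 child(ren)
  node 29: 2 child(ren)
  node 27: 0 child(ren)
  node 30: 0 child(ren)
  node 44: 1 child(ren)
  node 41: 1 child(ren)
  node 42: 0 child(ren)
Matching nodes: [19, 10, 39, 36, 29, 44, 41]
Count of internal (non-leaf) nodes: 7


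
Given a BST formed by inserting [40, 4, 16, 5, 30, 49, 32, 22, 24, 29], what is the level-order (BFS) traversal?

Tree insertion order: [40, 4, 16, 5, 30, 49, 32, 22, 24, 29]
Tree (level-order array): [40, 4, 49, None, 16, None, None, 5, 30, None, None, 22, 32, None, 24, None, None, None, 29]
BFS from the root, enqueuing left then right child of each popped node:
  queue [40] -> pop 40, enqueue [4, 49], visited so far: [40]
  queue [4, 49] -> pop 4, enqueue [16], visited so far: [40, 4]
  queue [49, 16] -> pop 49, enqueue [none], visited so far: [40, 4, 49]
  queue [16] -> pop 16, enqueue [5, 30], visited so far: [40, 4, 49, 16]
  queue [5, 30] -> pop 5, enqueue [none], visited so far: [40, 4, 49, 16, 5]
  queue [30] -> pop 30, enqueue [22, 32], visited so far: [40, 4, 49, 16, 5, 30]
  queue [22, 32] -> pop 22, enqueue [24], visited so far: [40, 4, 49, 16, 5, 30, 22]
  queue [32, 24] -> pop 32, enqueue [none], visited so far: [40, 4, 49, 16, 5, 30, 22, 32]
  queue [24] -> pop 24, enqueue [29], visited so far: [40, 4, 49, 16, 5, 30, 22, 32, 24]
  queue [29] -> pop 29, enqueue [none], visited so far: [40, 4, 49, 16, 5, 30, 22, 32, 24, 29]
Result: [40, 4, 49, 16, 5, 30, 22, 32, 24, 29]


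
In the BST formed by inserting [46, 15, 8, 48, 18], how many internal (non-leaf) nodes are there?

Tree built from: [46, 15, 8, 48, 18]
Tree (level-order array): [46, 15, 48, 8, 18]
Rule: An internal node has at least one child.
Per-node child counts:
  node 46: 2 child(ren)
  node 15: 2 child(ren)
  node 8: 0 child(ren)
  node 18: 0 child(ren)
  node 48: 0 child(ren)
Matching nodes: [46, 15]
Count of internal (non-leaf) nodes: 2


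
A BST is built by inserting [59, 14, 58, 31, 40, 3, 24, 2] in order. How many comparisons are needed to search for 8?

Search path for 8: 59 -> 14 -> 3
Found: False
Comparisons: 3


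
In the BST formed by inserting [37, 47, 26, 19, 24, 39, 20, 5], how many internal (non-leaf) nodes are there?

Tree built from: [37, 47, 26, 19, 24, 39, 20, 5]
Tree (level-order array): [37, 26, 47, 19, None, 39, None, 5, 24, None, None, None, None, 20]
Rule: An internal node has at least one child.
Per-node child counts:
  node 37: 2 child(ren)
  node 26: 1 child(ren)
  node 19: 2 child(ren)
  node 5: 0 child(ren)
  node 24: 1 child(ren)
  node 20: 0 child(ren)
  node 47: 1 child(ren)
  node 39: 0 child(ren)
Matching nodes: [37, 26, 19, 24, 47]
Count of internal (non-leaf) nodes: 5


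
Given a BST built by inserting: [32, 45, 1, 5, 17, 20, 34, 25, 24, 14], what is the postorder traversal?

Tree insertion order: [32, 45, 1, 5, 17, 20, 34, 25, 24, 14]
Tree (level-order array): [32, 1, 45, None, 5, 34, None, None, 17, None, None, 14, 20, None, None, None, 25, 24]
Postorder traversal: [14, 24, 25, 20, 17, 5, 1, 34, 45, 32]


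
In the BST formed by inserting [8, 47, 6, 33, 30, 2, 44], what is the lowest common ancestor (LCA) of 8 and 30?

Tree insertion order: [8, 47, 6, 33, 30, 2, 44]
Tree (level-order array): [8, 6, 47, 2, None, 33, None, None, None, 30, 44]
In a BST, the LCA of p=8, q=30 is the first node v on the
root-to-leaf path with p <= v <= q (go left if both < v, right if both > v).
Walk from root:
  at 8: 8 <= 8 <= 30, this is the LCA
LCA = 8


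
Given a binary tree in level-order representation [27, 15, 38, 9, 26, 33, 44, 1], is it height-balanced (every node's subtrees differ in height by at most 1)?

Tree (level-order array): [27, 15, 38, 9, 26, 33, 44, 1]
Definition: a tree is height-balanced if, at every node, |h(left) - h(right)| <= 1 (empty subtree has height -1).
Bottom-up per-node check:
  node 1: h_left=-1, h_right=-1, diff=0 [OK], height=0
  node 9: h_left=0, h_right=-1, diff=1 [OK], height=1
  node 26: h_left=-1, h_right=-1, diff=0 [OK], height=0
  node 15: h_left=1, h_right=0, diff=1 [OK], height=2
  node 33: h_left=-1, h_right=-1, diff=0 [OK], height=0
  node 44: h_left=-1, h_right=-1, diff=0 [OK], height=0
  node 38: h_left=0, h_right=0, diff=0 [OK], height=1
  node 27: h_left=2, h_right=1, diff=1 [OK], height=3
All nodes satisfy the balance condition.
Result: Balanced


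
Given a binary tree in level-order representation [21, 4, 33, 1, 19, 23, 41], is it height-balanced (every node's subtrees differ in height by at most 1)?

Tree (level-order array): [21, 4, 33, 1, 19, 23, 41]
Definition: a tree is height-balanced if, at every node, |h(left) - h(right)| <= 1 (empty subtree has height -1).
Bottom-up per-node check:
  node 1: h_left=-1, h_right=-1, diff=0 [OK], height=0
  node 19: h_left=-1, h_right=-1, diff=0 [OK], height=0
  node 4: h_left=0, h_right=0, diff=0 [OK], height=1
  node 23: h_left=-1, h_right=-1, diff=0 [OK], height=0
  node 41: h_left=-1, h_right=-1, diff=0 [OK], height=0
  node 33: h_left=0, h_right=0, diff=0 [OK], height=1
  node 21: h_left=1, h_right=1, diff=0 [OK], height=2
All nodes satisfy the balance condition.
Result: Balanced


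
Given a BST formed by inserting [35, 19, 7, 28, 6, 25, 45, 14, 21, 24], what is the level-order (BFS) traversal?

Tree insertion order: [35, 19, 7, 28, 6, 25, 45, 14, 21, 24]
Tree (level-order array): [35, 19, 45, 7, 28, None, None, 6, 14, 25, None, None, None, None, None, 21, None, None, 24]
BFS from the root, enqueuing left then right child of each popped node:
  queue [35] -> pop 35, enqueue [19, 45], visited so far: [35]
  queue [19, 45] -> pop 19, enqueue [7, 28], visited so far: [35, 19]
  queue [45, 7, 28] -> pop 45, enqueue [none], visited so far: [35, 19, 45]
  queue [7, 28] -> pop 7, enqueue [6, 14], visited so far: [35, 19, 45, 7]
  queue [28, 6, 14] -> pop 28, enqueue [25], visited so far: [35, 19, 45, 7, 28]
  queue [6, 14, 25] -> pop 6, enqueue [none], visited so far: [35, 19, 45, 7, 28, 6]
  queue [14, 25] -> pop 14, enqueue [none], visited so far: [35, 19, 45, 7, 28, 6, 14]
  queue [25] -> pop 25, enqueue [21], visited so far: [35, 19, 45, 7, 28, 6, 14, 25]
  queue [21] -> pop 21, enqueue [24], visited so far: [35, 19, 45, 7, 28, 6, 14, 25, 21]
  queue [24] -> pop 24, enqueue [none], visited so far: [35, 19, 45, 7, 28, 6, 14, 25, 21, 24]
Result: [35, 19, 45, 7, 28, 6, 14, 25, 21, 24]


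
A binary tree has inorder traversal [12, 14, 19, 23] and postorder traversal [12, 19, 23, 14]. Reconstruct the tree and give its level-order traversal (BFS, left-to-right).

Inorder:   [12, 14, 19, 23]
Postorder: [12, 19, 23, 14]
Algorithm: postorder visits root last, so walk postorder right-to-left;
each value is the root of the current inorder slice — split it at that
value, recurse on the right subtree first, then the left.
Recursive splits:
  root=14; inorder splits into left=[12], right=[19, 23]
  root=23; inorder splits into left=[19], right=[]
  root=19; inorder splits into left=[], right=[]
  root=12; inorder splits into left=[], right=[]
Reconstructed level-order: [14, 12, 23, 19]


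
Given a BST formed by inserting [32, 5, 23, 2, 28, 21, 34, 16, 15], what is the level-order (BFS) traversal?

Tree insertion order: [32, 5, 23, 2, 28, 21, 34, 16, 15]
Tree (level-order array): [32, 5, 34, 2, 23, None, None, None, None, 21, 28, 16, None, None, None, 15]
BFS from the root, enqueuing left then right child of each popped node:
  queue [32] -> pop 32, enqueue [5, 34], visited so far: [32]
  queue [5, 34] -> pop 5, enqueue [2, 23], visited so far: [32, 5]
  queue [34, 2, 23] -> pop 34, enqueue [none], visited so far: [32, 5, 34]
  queue [2, 23] -> pop 2, enqueue [none], visited so far: [32, 5, 34, 2]
  queue [23] -> pop 23, enqueue [21, 28], visited so far: [32, 5, 34, 2, 23]
  queue [21, 28] -> pop 21, enqueue [16], visited so far: [32, 5, 34, 2, 23, 21]
  queue [28, 16] -> pop 28, enqueue [none], visited so far: [32, 5, 34, 2, 23, 21, 28]
  queue [16] -> pop 16, enqueue [15], visited so far: [32, 5, 34, 2, 23, 21, 28, 16]
  queue [15] -> pop 15, enqueue [none], visited so far: [32, 5, 34, 2, 23, 21, 28, 16, 15]
Result: [32, 5, 34, 2, 23, 21, 28, 16, 15]


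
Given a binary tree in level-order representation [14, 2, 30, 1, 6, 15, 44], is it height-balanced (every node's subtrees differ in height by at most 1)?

Tree (level-order array): [14, 2, 30, 1, 6, 15, 44]
Definition: a tree is height-balanced if, at every node, |h(left) - h(right)| <= 1 (empty subtree has height -1).
Bottom-up per-node check:
  node 1: h_left=-1, h_right=-1, diff=0 [OK], height=0
  node 6: h_left=-1, h_right=-1, diff=0 [OK], height=0
  node 2: h_left=0, h_right=0, diff=0 [OK], height=1
  node 15: h_left=-1, h_right=-1, diff=0 [OK], height=0
  node 44: h_left=-1, h_right=-1, diff=0 [OK], height=0
  node 30: h_left=0, h_right=0, diff=0 [OK], height=1
  node 14: h_left=1, h_right=1, diff=0 [OK], height=2
All nodes satisfy the balance condition.
Result: Balanced
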